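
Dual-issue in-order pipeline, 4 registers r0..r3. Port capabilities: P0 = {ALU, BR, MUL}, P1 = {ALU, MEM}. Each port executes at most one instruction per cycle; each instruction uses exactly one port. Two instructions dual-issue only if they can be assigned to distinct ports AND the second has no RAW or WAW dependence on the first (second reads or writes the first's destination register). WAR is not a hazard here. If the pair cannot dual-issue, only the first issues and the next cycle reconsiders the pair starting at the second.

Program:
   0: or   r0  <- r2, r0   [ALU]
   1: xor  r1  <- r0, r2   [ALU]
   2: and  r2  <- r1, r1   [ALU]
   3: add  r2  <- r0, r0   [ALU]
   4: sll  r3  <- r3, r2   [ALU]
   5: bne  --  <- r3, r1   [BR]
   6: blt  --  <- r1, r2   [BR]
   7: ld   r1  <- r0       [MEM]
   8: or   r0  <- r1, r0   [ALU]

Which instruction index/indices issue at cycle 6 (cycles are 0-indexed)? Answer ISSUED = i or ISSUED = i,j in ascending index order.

ISSUED = 6,7

0. or.ALU @i0  | RAW r0
1. xor.ALU @i1  | RAW r1
2. and.ALU @i2  | WAW r2
3. add.ALU @i3  | RAW r2
4. sll.ALU @i4  | RAW r3
5. bne.BR @i5  | no-port BR/BR
6. blt.BR ld.MEM @i6/i7  | 2-wide
7. or.ALU @i8  | tail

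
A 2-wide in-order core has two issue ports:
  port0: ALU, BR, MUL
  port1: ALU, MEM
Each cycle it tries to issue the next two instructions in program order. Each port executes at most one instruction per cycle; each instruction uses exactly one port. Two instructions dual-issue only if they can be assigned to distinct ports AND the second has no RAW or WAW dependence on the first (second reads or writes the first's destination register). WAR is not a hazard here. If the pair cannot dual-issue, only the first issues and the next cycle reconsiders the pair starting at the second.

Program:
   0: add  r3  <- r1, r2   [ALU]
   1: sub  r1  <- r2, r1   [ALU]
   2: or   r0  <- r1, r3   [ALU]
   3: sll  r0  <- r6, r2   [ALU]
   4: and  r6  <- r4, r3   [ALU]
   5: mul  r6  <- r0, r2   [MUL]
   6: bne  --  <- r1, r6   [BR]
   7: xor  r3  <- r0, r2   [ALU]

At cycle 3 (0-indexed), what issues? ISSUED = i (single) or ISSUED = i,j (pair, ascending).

ISSUED = 5

t=0 i0,i1:add;sub ; 2-wide
t=1 i2:or ; WAW r0
t=2 i3,i4:sll;and ; 2-wide
t=3 i5:mul ; no-port MUL/BR
t=4 i6,i7:bne;xor ; 2-wide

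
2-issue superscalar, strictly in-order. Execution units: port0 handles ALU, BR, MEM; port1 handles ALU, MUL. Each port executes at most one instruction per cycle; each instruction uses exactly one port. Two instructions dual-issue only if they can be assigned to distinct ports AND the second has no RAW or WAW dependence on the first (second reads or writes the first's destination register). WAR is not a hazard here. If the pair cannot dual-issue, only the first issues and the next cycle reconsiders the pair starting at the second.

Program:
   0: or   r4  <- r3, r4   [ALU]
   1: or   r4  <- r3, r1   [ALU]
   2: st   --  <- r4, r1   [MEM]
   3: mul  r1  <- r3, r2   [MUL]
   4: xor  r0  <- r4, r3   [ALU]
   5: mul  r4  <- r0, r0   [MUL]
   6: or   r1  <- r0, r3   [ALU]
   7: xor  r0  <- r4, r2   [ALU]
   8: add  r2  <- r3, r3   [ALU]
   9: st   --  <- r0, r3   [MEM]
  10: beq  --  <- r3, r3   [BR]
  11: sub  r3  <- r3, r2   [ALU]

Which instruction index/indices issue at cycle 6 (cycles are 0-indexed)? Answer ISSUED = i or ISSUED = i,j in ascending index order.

  cy0 -> i0 (or) WAW r4
  cy1 -> i1 (or) RAW r4
  cy2 -> i2&i3 (st/mul) 2-wide
  cy3 -> i4 (xor) RAW r0
  cy4 -> i5&i6 (mul/or) 2-wide
  cy5 -> i7&i8 (xor/add) 2-wide
  cy6 -> i9 (st) no-port MEM/BR
  cy7 -> i10&i11 (beq/sub) 2-wide

ISSUED = 9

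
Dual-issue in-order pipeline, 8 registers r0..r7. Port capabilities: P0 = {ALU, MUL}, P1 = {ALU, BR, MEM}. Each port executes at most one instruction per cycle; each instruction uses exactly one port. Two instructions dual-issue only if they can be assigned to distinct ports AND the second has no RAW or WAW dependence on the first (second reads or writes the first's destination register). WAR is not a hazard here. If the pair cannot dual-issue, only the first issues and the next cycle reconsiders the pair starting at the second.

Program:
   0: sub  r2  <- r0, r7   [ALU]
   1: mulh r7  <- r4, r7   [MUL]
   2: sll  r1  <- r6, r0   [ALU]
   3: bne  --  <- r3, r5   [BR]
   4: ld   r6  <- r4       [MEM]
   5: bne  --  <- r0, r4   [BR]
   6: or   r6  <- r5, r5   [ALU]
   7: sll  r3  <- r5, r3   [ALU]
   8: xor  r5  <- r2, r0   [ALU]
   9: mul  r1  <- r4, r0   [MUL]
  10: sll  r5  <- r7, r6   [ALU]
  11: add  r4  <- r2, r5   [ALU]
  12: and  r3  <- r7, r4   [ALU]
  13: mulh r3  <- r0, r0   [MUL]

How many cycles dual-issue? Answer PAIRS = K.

c0: i0&i1 sub.ALU/mulh.MUL  dual
c1: i2&i3 sll.ALU/bne.BR  dual
c2: i4 ld.MEM  no-port MEM/BR
c3: i5&i6 bne.BR/or.ALU  dual
c4: i7&i8 sll.ALU/xor.ALU  dual
c5: i9&i10 mul.MUL/sll.ALU  dual
c6: i11 add.ALU  RAW r4
c7: i12 and.ALU  WAW r3
c8: i13 mulh.MUL  tail

PAIRS = 5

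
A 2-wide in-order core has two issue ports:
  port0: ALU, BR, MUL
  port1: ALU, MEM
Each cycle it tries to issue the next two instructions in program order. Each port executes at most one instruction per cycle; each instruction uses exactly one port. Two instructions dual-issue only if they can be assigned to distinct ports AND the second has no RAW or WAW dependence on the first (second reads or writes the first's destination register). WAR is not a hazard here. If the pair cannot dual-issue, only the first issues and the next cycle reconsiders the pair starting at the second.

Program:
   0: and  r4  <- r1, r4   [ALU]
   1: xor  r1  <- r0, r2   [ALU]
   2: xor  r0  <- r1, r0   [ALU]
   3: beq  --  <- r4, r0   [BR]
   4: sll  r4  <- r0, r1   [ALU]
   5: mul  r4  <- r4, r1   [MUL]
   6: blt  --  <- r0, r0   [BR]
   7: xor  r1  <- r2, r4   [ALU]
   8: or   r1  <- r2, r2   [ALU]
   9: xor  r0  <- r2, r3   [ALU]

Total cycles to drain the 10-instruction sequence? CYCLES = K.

CYCLES = 6

  cy0 -> i0,i1 (and/xor) 2-wide
  cy1 -> i2 (xor) RAW r0
  cy2 -> i3,i4 (beq/sll) 2-wide
  cy3 -> i5 (mul) no-port MUL/BR
  cy4 -> i6,i7 (blt/xor) 2-wide
  cy5 -> i8,i9 (or/xor) 2-wide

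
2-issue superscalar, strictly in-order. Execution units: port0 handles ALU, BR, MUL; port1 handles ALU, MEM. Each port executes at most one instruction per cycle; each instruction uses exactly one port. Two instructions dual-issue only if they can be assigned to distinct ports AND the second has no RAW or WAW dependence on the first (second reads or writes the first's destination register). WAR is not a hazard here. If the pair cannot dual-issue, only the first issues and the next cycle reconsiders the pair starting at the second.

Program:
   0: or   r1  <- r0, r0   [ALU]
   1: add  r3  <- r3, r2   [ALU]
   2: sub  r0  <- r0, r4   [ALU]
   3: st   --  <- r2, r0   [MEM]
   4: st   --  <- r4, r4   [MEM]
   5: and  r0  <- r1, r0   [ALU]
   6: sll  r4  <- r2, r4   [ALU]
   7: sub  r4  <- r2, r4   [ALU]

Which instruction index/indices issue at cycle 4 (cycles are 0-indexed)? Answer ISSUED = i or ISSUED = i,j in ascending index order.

ISSUED = 6

t=0 i0,i1:or+add ; 2-wide
t=1 i2:sub ; RAW r0
t=2 i3:st ; no-port MEM/MEM
t=3 i4,i5:st+and ; 2-wide
t=4 i6:sll ; RAW+WAW r4
t=5 i7:sub ; tail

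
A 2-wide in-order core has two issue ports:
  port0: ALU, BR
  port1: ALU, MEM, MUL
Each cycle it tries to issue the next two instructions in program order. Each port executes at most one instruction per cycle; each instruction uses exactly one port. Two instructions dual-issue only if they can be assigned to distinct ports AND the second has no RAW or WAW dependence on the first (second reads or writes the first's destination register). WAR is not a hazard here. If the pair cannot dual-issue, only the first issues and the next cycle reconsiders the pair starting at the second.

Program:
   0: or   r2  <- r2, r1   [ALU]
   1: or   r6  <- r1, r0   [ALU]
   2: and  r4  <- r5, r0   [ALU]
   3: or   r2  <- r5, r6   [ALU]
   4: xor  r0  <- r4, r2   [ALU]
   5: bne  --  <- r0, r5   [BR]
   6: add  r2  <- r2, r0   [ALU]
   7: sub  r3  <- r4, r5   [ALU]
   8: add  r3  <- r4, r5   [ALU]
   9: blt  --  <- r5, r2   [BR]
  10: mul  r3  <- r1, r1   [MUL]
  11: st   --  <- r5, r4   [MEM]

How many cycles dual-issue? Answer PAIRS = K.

0. or.ALU+or.ALU @i0&i1  | 2-wide
1. and.ALU+or.ALU @i2&i3  | 2-wide
2. xor.ALU @i4  | RAW r0
3. bne.BR+add.ALU @i5&i6  | 2-wide
4. sub.ALU @i7  | WAW r3
5. add.ALU+blt.BR @i8&i9  | 2-wide
6. mul.MUL @i10  | no-port MUL/MEM
7. st.MEM @i11  | tail

PAIRS = 4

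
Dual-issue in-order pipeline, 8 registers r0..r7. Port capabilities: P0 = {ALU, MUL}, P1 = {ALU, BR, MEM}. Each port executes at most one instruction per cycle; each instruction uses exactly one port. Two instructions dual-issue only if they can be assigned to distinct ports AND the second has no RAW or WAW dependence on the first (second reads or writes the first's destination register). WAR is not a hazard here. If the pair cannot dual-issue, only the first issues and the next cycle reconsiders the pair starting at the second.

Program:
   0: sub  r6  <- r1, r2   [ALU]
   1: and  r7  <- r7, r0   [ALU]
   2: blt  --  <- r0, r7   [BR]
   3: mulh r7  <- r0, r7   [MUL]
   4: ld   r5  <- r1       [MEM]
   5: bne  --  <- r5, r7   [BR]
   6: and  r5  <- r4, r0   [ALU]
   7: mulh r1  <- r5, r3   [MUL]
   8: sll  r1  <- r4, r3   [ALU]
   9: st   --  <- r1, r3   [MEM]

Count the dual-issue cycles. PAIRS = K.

[0] i0+i1  sub;and  -- 2-wide
[1] i2+i3  blt;mulh  -- 2-wide
[2] i4  ld  -- no-port MEM/BR
[3] i5+i6  bne;and  -- 2-wide
[4] i7  mulh  -- WAW r1
[5] i8  sll  -- RAW r1
[6] i9  st  -- tail

PAIRS = 3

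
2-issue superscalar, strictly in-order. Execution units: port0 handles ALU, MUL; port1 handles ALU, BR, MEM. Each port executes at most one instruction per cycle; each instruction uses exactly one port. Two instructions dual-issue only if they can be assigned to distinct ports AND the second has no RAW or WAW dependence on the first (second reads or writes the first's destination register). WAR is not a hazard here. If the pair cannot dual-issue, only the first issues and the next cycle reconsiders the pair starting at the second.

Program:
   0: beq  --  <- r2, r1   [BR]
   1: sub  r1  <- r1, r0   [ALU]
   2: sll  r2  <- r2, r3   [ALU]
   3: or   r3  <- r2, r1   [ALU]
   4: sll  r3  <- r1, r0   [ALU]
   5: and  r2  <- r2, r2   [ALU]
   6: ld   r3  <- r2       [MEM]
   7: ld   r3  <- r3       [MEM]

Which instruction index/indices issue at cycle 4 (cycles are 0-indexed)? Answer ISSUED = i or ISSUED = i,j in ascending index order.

0. beq.BR;sub.ALU @i0,i1  | pair
1. sll.ALU @i2  | RAW r2
2. or.ALU @i3  | WAW r3
3. sll.ALU;and.ALU @i4,i5  | pair
4. ld.MEM @i6  | no-port MEM/MEM
5. ld.MEM @i7  | tail

ISSUED = 6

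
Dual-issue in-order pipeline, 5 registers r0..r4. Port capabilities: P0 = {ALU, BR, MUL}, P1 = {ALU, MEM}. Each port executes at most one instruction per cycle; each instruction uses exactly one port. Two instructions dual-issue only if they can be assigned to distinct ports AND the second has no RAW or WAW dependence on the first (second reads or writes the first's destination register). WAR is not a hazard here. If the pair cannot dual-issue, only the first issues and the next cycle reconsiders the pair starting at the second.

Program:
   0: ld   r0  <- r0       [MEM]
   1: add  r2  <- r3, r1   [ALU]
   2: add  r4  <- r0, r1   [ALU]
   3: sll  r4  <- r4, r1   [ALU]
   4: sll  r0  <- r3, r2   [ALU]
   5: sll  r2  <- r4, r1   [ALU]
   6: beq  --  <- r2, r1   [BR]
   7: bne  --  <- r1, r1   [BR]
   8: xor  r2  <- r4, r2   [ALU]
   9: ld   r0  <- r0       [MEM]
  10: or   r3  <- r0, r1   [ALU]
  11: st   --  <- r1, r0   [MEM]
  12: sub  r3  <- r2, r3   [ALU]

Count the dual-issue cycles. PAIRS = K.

  cy0 -> i0/i1 (ld;add) dual
  cy1 -> i2 (add) RAW+WAW r4
  cy2 -> i3/i4 (sll;sll) dual
  cy3 -> i5 (sll) RAW r2
  cy4 -> i6 (beq) no-port BR/BR
  cy5 -> i7/i8 (bne;xor) dual
  cy6 -> i9 (ld) RAW r0
  cy7 -> i10/i11 (or;st) dual
  cy8 -> i12 (sub) tail

PAIRS = 4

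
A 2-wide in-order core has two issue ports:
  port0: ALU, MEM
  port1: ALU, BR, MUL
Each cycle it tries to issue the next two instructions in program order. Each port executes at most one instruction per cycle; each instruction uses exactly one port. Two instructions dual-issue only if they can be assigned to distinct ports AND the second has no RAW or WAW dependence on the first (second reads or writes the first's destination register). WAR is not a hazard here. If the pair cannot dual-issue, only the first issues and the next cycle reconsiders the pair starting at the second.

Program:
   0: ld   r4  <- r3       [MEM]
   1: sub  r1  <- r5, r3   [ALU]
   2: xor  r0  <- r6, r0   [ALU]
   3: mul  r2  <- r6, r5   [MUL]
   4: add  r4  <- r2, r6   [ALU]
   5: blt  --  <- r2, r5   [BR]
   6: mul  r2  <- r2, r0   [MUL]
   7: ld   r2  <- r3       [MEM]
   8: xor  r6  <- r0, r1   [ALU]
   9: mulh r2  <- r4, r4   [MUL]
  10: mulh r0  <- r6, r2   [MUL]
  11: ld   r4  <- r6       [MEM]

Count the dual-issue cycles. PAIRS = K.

c0: i0&i1 ld.MEM sub.ALU  dual
c1: i2&i3 xor.ALU mul.MUL  dual
c2: i4&i5 add.ALU blt.BR  dual
c3: i6 mul.MUL  WAW r2
c4: i7&i8 ld.MEM xor.ALU  dual
c5: i9 mulh.MUL  no-port MUL/MUL
c6: i10&i11 mulh.MUL ld.MEM  dual

PAIRS = 5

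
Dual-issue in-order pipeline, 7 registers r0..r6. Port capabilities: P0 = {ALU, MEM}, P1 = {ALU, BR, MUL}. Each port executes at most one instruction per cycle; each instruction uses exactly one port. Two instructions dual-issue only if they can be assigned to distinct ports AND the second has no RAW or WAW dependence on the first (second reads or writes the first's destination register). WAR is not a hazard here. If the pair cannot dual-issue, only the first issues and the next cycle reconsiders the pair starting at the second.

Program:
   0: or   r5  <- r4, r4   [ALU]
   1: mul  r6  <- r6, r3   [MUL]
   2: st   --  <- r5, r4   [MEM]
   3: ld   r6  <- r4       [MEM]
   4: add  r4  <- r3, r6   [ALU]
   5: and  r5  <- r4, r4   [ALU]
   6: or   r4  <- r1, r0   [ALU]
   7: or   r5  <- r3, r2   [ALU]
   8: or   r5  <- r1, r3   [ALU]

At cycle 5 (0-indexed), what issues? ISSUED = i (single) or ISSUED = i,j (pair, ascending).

#0 head=0: or;mul i0,i1 2-wide
#1 head=2: st i2 no-port MEM/MEM
#2 head=3: ld i3 RAW r6
#3 head=4: add i4 RAW r4
#4 head=5: and;or i5,i6 2-wide
#5 head=7: or i7 WAW r5
#6 head=8: or i8 tail

ISSUED = 7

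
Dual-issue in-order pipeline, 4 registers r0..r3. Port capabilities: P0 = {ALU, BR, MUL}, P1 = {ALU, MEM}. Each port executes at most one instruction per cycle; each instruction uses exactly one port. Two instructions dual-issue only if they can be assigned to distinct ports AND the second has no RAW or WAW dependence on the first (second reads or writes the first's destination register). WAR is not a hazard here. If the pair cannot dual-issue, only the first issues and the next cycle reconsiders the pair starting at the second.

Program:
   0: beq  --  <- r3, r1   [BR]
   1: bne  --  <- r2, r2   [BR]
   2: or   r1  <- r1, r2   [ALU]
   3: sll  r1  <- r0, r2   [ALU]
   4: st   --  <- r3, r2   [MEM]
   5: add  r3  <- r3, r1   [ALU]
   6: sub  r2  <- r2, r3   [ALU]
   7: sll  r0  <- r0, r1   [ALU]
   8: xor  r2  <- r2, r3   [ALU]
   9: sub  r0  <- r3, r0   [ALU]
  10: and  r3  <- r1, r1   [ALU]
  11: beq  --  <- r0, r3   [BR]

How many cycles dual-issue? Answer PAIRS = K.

PAIRS = 4

#0 head=0: beq.BR i0 no-port BR/BR
#1 head=1: bne.BR/or.ALU i1+i2 2-wide
#2 head=3: sll.ALU/st.MEM i3+i4 2-wide
#3 head=5: add.ALU i5 RAW r3
#4 head=6: sub.ALU/sll.ALU i6+i7 2-wide
#5 head=8: xor.ALU/sub.ALU i8+i9 2-wide
#6 head=10: and.ALU i10 RAW r3
#7 head=11: beq.BR i11 tail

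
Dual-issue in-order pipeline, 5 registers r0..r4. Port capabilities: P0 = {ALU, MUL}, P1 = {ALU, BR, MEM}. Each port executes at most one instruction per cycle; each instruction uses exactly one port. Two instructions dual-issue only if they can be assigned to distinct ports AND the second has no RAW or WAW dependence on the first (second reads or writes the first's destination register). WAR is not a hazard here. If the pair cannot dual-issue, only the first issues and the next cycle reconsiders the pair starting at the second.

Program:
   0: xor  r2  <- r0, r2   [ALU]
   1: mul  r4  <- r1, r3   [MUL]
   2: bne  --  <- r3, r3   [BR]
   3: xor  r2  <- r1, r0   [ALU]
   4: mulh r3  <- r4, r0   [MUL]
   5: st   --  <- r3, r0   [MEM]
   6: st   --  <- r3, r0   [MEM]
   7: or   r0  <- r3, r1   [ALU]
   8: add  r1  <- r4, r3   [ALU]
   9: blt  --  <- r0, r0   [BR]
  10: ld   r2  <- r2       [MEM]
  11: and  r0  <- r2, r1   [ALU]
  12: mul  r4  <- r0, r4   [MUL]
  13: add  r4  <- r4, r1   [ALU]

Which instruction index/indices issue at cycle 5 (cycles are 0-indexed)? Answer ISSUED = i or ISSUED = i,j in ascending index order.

  cy0 -> i0&i1 (xor.ALU/mul.MUL) 2-wide
  cy1 -> i2&i3 (bne.BR/xor.ALU) 2-wide
  cy2 -> i4 (mulh.MUL) RAW r3
  cy3 -> i5 (st.MEM) no-port MEM/MEM
  cy4 -> i6&i7 (st.MEM/or.ALU) 2-wide
  cy5 -> i8&i9 (add.ALU/blt.BR) 2-wide
  cy6 -> i10 (ld.MEM) RAW r2
  cy7 -> i11 (and.ALU) RAW r0
  cy8 -> i12 (mul.MUL) RAW+WAW r4
  cy9 -> i13 (add.ALU) tail

ISSUED = 8,9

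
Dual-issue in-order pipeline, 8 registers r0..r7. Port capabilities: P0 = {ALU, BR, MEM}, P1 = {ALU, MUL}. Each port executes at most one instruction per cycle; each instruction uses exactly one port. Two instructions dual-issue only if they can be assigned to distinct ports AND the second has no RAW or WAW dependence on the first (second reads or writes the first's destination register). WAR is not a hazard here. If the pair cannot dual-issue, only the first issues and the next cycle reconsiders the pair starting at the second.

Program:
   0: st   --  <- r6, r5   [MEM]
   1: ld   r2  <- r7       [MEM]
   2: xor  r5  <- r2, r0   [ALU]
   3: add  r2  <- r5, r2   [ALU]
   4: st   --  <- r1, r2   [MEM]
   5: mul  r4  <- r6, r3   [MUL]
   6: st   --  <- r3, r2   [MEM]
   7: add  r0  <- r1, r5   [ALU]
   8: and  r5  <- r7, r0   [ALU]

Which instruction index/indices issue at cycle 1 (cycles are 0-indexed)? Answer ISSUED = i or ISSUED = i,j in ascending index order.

ISSUED = 1

#0 head=0: st.MEM i0 no-port MEM/MEM
#1 head=1: ld.MEM i1 RAW r2
#2 head=2: xor.ALU i2 RAW r5
#3 head=3: add.ALU i3 RAW r2
#4 head=4: st.MEM+mul.MUL i4&i5 dual
#5 head=6: st.MEM+add.ALU i6&i7 dual
#6 head=8: and.ALU i8 tail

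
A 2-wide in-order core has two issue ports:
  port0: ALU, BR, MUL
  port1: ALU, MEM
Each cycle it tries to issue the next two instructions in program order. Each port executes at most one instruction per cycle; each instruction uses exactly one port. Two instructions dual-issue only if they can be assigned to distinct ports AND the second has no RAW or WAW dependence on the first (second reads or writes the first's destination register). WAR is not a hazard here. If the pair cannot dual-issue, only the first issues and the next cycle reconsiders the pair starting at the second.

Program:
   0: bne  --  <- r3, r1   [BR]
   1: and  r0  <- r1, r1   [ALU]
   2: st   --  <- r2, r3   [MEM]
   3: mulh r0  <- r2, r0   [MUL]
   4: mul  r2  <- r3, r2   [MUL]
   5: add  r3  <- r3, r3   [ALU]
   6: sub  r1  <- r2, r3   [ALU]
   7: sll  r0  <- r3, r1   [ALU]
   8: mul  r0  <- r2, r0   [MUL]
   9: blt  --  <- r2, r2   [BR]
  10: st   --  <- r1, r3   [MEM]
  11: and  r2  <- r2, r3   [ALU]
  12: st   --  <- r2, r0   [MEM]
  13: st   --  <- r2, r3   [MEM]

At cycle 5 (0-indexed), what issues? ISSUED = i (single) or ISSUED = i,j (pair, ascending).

ISSUED = 8

  cy0 -> i0,i1 (bne.BR+and.ALU) pair
  cy1 -> i2,i3 (st.MEM+mulh.MUL) pair
  cy2 -> i4,i5 (mul.MUL+add.ALU) pair
  cy3 -> i6 (sub.ALU) RAW r1
  cy4 -> i7 (sll.ALU) RAW+WAW r0
  cy5 -> i8 (mul.MUL) no-port MUL/BR
  cy6 -> i9,i10 (blt.BR+st.MEM) pair
  cy7 -> i11 (and.ALU) RAW r2
  cy8 -> i12 (st.MEM) no-port MEM/MEM
  cy9 -> i13 (st.MEM) tail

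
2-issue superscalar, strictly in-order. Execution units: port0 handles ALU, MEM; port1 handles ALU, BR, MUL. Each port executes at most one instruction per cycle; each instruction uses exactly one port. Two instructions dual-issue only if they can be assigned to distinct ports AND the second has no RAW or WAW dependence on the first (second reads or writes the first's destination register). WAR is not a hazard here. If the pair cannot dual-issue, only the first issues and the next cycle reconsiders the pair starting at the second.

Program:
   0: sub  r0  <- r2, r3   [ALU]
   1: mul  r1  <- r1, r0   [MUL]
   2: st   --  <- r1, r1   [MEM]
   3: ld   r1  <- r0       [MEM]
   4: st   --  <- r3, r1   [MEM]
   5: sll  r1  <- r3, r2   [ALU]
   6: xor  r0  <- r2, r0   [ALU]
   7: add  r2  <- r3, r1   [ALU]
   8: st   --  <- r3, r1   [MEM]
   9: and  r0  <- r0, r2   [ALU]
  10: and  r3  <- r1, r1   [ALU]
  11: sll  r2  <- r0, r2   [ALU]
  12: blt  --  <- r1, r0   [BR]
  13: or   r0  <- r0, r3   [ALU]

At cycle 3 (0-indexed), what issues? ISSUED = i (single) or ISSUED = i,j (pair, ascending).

[0] i0  sub.ALU  -- RAW r0
[1] i1  mul.MUL  -- RAW r1
[2] i2  st.MEM  -- no-port MEM/MEM
[3] i3  ld.MEM  -- no-port MEM/MEM
[4] i4+i5  st.MEM;sll.ALU  -- dual
[5] i6+i7  xor.ALU;add.ALU  -- dual
[6] i8+i9  st.MEM;and.ALU  -- dual
[7] i10+i11  and.ALU;sll.ALU  -- dual
[8] i12+i13  blt.BR;or.ALU  -- dual

ISSUED = 3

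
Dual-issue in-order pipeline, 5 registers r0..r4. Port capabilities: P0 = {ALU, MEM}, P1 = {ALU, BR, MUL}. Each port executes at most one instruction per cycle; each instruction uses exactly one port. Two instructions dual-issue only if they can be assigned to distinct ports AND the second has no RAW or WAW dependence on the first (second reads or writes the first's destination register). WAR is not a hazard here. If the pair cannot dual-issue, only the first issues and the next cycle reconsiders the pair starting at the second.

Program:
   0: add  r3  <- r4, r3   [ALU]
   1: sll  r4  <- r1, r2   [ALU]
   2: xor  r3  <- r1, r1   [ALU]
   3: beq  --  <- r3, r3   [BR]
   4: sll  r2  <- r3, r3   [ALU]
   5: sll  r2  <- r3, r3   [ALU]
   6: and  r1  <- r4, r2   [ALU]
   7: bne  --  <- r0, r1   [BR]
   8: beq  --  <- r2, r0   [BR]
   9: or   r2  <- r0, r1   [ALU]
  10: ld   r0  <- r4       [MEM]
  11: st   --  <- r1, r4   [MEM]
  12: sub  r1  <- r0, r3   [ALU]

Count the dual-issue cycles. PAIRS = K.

PAIRS = 4

t=0 i0&i1:add.ALU/sll.ALU ; dual
t=1 i2:xor.ALU ; RAW r3
t=2 i3&i4:beq.BR/sll.ALU ; dual
t=3 i5:sll.ALU ; RAW r2
t=4 i6:and.ALU ; RAW r1
t=5 i7:bne.BR ; no-port BR/BR
t=6 i8&i9:beq.BR/or.ALU ; dual
t=7 i10:ld.MEM ; no-port MEM/MEM
t=8 i11&i12:st.MEM/sub.ALU ; dual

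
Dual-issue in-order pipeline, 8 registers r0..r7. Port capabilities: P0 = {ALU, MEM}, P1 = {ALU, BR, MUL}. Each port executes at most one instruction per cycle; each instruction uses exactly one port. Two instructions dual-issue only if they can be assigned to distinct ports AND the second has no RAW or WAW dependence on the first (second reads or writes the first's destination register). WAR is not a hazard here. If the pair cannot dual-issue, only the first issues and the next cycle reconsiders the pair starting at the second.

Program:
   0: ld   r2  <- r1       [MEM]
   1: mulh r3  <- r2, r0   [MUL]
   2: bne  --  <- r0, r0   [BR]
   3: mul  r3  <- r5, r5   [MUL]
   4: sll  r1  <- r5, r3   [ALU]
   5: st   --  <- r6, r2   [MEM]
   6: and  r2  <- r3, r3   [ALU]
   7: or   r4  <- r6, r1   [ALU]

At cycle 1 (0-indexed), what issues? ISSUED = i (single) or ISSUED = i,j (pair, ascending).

0. ld @i0  | RAW r2
1. mulh @i1  | no-port MUL/BR
2. bne @i2  | no-port BR/MUL
3. mul @i3  | RAW r3
4. sll st @i4&i5  | pair
5. and or @i6&i7  | pair

ISSUED = 1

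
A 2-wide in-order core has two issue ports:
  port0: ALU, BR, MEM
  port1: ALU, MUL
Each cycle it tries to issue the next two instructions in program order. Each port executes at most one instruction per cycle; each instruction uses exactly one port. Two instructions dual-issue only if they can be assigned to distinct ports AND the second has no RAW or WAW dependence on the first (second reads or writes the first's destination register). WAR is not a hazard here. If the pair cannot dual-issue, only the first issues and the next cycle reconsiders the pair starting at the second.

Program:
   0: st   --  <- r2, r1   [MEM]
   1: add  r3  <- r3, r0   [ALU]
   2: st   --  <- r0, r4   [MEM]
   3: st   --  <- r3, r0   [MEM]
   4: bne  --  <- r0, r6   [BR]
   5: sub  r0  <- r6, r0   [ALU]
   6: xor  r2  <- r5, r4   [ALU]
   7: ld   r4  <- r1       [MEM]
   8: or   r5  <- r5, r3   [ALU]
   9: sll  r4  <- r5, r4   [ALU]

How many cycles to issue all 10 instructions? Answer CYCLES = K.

CYCLES = 7

t=0 i0,i1:st.MEM add.ALU ; dual
t=1 i2:st.MEM ; no-port MEM/MEM
t=2 i3:st.MEM ; no-port MEM/BR
t=3 i4,i5:bne.BR sub.ALU ; dual
t=4 i6,i7:xor.ALU ld.MEM ; dual
t=5 i8:or.ALU ; RAW r5
t=6 i9:sll.ALU ; tail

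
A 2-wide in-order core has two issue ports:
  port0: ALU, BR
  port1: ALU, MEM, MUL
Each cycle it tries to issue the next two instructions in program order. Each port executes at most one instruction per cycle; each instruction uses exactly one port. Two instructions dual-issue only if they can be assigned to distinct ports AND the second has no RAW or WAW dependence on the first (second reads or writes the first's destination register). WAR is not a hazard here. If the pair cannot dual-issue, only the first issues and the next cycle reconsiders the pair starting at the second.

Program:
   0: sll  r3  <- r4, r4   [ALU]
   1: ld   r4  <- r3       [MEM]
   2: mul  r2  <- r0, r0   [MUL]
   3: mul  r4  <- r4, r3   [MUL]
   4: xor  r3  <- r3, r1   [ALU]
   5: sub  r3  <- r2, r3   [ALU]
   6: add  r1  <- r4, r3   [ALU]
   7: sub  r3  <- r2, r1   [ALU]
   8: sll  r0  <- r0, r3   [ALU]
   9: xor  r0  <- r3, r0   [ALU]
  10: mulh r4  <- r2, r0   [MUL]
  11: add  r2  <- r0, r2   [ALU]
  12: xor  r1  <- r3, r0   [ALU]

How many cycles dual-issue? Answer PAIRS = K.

0. sll @i0  | RAW r3
1. ld @i1  | no-port MEM/MUL
2. mul @i2  | no-port MUL/MUL
3. mul;xor @i3&i4  | 2-wide
4. sub @i5  | RAW r3
5. add @i6  | RAW r1
6. sub @i7  | RAW r3
7. sll @i8  | RAW+WAW r0
8. xor @i9  | RAW r0
9. mulh;add @i10&i11  | 2-wide
10. xor @i12  | tail

PAIRS = 2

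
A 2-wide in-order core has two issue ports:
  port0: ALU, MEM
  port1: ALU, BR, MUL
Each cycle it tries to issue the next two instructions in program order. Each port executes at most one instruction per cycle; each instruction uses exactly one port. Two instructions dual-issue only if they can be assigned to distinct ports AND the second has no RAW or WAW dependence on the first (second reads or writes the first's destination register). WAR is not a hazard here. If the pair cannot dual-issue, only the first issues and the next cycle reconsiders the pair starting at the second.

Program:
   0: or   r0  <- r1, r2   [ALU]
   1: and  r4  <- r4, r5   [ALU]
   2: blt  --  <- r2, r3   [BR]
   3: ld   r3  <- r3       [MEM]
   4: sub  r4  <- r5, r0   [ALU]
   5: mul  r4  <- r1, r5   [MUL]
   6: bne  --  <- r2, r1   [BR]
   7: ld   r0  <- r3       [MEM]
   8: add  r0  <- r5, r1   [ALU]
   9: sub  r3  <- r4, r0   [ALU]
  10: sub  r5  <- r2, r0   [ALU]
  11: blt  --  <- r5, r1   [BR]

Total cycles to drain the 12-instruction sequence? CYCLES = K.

CYCLES = 8

c0: i0,i1 or.ALU/and.ALU  2-wide
c1: i2,i3 blt.BR/ld.MEM  2-wide
c2: i4 sub.ALU  WAW r4
c3: i5 mul.MUL  no-port MUL/BR
c4: i6,i7 bne.BR/ld.MEM  2-wide
c5: i8 add.ALU  RAW r0
c6: i9,i10 sub.ALU/sub.ALU  2-wide
c7: i11 blt.BR  tail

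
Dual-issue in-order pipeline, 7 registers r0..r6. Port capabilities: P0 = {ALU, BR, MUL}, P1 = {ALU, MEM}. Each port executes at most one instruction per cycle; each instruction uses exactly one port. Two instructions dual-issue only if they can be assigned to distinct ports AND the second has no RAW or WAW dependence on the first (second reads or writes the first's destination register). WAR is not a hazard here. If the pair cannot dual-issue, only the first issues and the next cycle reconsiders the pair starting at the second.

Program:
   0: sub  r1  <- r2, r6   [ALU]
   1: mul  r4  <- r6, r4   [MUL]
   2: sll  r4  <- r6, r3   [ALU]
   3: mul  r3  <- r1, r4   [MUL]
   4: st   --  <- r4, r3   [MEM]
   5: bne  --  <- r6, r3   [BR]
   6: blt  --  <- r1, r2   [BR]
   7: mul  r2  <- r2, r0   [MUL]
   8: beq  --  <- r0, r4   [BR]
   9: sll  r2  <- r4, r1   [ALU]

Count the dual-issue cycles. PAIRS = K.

c0: i0&i1 sub.ALU+mul.MUL  pair
c1: i2 sll.ALU  RAW r4
c2: i3 mul.MUL  RAW r3
c3: i4&i5 st.MEM+bne.BR  pair
c4: i6 blt.BR  no-port BR/MUL
c5: i7 mul.MUL  no-port MUL/BR
c6: i8&i9 beq.BR+sll.ALU  pair

PAIRS = 3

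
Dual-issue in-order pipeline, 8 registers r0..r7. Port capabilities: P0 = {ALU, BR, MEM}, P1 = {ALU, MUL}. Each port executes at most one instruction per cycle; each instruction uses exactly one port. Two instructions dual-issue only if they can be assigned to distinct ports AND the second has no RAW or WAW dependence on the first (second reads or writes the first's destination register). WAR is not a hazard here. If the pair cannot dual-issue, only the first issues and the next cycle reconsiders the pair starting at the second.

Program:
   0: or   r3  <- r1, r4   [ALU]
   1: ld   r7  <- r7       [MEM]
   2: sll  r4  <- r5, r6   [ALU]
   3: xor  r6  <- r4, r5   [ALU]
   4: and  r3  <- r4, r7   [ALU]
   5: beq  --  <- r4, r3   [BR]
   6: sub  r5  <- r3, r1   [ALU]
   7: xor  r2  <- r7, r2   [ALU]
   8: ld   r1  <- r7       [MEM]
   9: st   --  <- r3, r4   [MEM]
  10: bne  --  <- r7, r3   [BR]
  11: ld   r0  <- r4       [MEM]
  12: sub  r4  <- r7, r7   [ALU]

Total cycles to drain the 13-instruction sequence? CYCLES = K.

[0] i0/i1  or.ALU ld.MEM  -- pair
[1] i2  sll.ALU  -- RAW r4
[2] i3/i4  xor.ALU and.ALU  -- pair
[3] i5/i6  beq.BR sub.ALU  -- pair
[4] i7/i8  xor.ALU ld.MEM  -- pair
[5] i9  st.MEM  -- no-port MEM/BR
[6] i10  bne.BR  -- no-port BR/MEM
[7] i11/i12  ld.MEM sub.ALU  -- pair

CYCLES = 8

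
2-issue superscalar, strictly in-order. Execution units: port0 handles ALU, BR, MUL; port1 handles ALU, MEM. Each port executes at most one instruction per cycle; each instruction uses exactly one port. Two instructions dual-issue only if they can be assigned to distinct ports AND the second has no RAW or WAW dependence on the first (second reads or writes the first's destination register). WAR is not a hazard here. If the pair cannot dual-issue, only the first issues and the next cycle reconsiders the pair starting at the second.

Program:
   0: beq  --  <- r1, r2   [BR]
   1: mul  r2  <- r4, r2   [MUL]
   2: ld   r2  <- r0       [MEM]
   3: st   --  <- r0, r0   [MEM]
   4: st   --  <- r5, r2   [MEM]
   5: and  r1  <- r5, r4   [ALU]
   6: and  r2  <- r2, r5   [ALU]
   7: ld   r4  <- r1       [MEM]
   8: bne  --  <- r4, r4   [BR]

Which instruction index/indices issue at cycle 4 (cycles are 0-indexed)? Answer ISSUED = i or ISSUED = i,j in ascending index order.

ISSUED = 4,5

  cy0 -> i0 (beq) no-port BR/MUL
  cy1 -> i1 (mul) WAW r2
  cy2 -> i2 (ld) no-port MEM/MEM
  cy3 -> i3 (st) no-port MEM/MEM
  cy4 -> i4&i5 (st+and) pair
  cy5 -> i6&i7 (and+ld) pair
  cy6 -> i8 (bne) tail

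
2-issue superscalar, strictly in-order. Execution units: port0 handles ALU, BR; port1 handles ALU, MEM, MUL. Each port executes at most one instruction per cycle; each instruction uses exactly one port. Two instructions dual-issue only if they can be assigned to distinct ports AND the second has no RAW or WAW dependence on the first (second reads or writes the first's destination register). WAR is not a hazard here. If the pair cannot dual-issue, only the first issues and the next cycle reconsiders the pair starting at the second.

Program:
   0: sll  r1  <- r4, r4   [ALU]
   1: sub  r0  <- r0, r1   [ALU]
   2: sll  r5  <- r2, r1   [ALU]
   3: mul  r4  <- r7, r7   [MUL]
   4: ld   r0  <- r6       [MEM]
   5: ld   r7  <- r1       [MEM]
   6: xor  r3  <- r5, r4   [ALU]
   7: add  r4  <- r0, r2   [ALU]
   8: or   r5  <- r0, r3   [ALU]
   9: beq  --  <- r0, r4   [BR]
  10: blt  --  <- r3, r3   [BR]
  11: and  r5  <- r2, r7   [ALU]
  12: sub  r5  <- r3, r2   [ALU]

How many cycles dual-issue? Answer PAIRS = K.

PAIRS = 4

[0] i0  sll.ALU  -- RAW r1
[1] i1&i2  sub.ALU sll.ALU  -- pair
[2] i3  mul.MUL  -- no-port MUL/MEM
[3] i4  ld.MEM  -- no-port MEM/MEM
[4] i5&i6  ld.MEM xor.ALU  -- pair
[5] i7&i8  add.ALU or.ALU  -- pair
[6] i9  beq.BR  -- no-port BR/BR
[7] i10&i11  blt.BR and.ALU  -- pair
[8] i12  sub.ALU  -- tail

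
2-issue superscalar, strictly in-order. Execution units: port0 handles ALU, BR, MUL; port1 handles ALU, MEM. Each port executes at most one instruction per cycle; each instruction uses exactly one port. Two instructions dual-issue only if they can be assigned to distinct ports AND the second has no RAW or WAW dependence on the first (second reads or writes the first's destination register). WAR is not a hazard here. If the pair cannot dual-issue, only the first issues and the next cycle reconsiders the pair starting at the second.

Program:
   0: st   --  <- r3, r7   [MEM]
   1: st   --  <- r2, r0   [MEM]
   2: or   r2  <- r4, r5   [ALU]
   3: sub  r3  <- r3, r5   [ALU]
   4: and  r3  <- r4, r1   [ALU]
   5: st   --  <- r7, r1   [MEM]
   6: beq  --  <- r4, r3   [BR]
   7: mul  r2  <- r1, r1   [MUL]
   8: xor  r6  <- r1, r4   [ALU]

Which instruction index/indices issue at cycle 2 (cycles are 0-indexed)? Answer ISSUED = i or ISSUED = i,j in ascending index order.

[0] i0  st  -- no-port MEM/MEM
[1] i1+i2  st+or  -- dual
[2] i3  sub  -- WAW r3
[3] i4+i5  and+st  -- dual
[4] i6  beq  -- no-port BR/MUL
[5] i7+i8  mul+xor  -- dual

ISSUED = 3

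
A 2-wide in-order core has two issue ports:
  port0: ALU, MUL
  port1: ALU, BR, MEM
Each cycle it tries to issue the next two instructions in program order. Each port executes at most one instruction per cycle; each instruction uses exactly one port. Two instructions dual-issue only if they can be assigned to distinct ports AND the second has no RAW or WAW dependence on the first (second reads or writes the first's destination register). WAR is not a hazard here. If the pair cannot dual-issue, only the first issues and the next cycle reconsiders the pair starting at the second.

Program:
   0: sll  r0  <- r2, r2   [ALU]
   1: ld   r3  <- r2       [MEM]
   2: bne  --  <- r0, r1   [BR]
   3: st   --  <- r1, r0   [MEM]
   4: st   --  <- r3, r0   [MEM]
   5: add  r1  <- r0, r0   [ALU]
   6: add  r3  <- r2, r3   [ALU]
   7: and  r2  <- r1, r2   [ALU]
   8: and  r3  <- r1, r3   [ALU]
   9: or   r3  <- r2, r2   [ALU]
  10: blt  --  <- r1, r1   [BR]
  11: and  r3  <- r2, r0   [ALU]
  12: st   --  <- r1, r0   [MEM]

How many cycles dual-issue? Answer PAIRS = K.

PAIRS = 5

#0 head=0: sll.ALU;ld.MEM i0&i1 pair
#1 head=2: bne.BR i2 no-port BR/MEM
#2 head=3: st.MEM i3 no-port MEM/MEM
#3 head=4: st.MEM;add.ALU i4&i5 pair
#4 head=6: add.ALU;and.ALU i6&i7 pair
#5 head=8: and.ALU i8 WAW r3
#6 head=9: or.ALU;blt.BR i9&i10 pair
#7 head=11: and.ALU;st.MEM i11&i12 pair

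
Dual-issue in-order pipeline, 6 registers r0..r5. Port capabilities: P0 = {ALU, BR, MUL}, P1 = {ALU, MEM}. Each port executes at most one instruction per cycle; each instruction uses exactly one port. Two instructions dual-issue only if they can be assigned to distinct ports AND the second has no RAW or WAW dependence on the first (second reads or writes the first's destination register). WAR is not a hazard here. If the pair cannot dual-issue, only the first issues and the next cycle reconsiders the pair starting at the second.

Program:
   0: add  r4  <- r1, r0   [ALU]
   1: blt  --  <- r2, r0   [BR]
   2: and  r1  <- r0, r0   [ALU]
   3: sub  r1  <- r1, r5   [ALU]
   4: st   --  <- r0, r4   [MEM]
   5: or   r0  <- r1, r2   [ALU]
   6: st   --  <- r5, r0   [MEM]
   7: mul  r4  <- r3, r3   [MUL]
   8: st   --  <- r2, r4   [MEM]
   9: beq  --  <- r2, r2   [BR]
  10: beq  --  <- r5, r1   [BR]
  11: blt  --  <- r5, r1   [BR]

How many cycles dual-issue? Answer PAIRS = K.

PAIRS = 4

[0] i0,i1  add.ALU;blt.BR  -- 2-wide
[1] i2  and.ALU  -- RAW+WAW r1
[2] i3,i4  sub.ALU;st.MEM  -- 2-wide
[3] i5  or.ALU  -- RAW r0
[4] i6,i7  st.MEM;mul.MUL  -- 2-wide
[5] i8,i9  st.MEM;beq.BR  -- 2-wide
[6] i10  beq.BR  -- no-port BR/BR
[7] i11  blt.BR  -- tail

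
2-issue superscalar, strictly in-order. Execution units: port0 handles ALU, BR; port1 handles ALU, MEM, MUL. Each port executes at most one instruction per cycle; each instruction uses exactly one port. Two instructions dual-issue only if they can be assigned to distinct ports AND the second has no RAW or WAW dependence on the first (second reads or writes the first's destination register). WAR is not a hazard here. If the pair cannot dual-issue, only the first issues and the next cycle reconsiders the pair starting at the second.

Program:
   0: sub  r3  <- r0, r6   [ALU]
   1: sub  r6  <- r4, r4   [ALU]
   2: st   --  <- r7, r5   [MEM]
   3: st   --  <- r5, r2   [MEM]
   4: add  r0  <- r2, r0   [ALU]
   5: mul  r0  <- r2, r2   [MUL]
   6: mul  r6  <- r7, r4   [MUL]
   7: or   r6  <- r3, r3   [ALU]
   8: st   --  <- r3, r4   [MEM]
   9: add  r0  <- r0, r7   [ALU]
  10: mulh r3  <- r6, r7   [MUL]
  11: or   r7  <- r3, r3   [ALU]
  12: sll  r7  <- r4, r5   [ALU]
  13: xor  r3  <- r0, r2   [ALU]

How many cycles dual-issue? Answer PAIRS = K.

PAIRS = 5

c0: i0,i1 sub.ALU sub.ALU  pair
c1: i2 st.MEM  no-port MEM/MEM
c2: i3,i4 st.MEM add.ALU  pair
c3: i5 mul.MUL  no-port MUL/MUL
c4: i6 mul.MUL  WAW r6
c5: i7,i8 or.ALU st.MEM  pair
c6: i9,i10 add.ALU mulh.MUL  pair
c7: i11 or.ALU  WAW r7
c8: i12,i13 sll.ALU xor.ALU  pair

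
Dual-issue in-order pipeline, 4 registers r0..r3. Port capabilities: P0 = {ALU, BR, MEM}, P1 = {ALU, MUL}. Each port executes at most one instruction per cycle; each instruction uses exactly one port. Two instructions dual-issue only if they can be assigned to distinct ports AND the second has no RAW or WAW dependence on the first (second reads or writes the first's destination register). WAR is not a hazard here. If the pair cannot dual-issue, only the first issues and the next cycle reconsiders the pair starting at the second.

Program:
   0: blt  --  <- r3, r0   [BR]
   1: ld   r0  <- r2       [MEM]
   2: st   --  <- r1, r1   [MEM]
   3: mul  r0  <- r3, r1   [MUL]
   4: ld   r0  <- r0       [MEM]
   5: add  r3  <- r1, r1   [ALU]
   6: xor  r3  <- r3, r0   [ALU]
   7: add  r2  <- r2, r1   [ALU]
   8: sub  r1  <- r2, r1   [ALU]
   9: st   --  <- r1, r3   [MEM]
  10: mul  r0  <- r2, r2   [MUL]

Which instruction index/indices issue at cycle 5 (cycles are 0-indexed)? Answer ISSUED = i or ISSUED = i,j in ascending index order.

t=0 i0:blt.BR ; no-port BR/MEM
t=1 i1:ld.MEM ; no-port MEM/MEM
t=2 i2+i3:st.MEM mul.MUL ; 2-wide
t=3 i4+i5:ld.MEM add.ALU ; 2-wide
t=4 i6+i7:xor.ALU add.ALU ; 2-wide
t=5 i8:sub.ALU ; RAW r1
t=6 i9+i10:st.MEM mul.MUL ; 2-wide

ISSUED = 8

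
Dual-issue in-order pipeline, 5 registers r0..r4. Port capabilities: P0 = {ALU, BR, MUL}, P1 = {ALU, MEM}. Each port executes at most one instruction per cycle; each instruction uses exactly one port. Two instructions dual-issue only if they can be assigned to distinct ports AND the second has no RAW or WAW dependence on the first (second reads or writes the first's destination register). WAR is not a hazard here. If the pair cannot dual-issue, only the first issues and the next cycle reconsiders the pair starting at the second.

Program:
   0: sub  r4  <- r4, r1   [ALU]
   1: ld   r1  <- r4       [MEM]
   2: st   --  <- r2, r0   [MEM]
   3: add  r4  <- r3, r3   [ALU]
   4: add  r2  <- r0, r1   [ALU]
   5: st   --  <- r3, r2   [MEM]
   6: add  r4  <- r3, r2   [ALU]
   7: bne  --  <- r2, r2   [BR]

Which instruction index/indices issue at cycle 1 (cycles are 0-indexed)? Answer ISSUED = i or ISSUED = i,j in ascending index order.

0. sub.ALU @i0  | RAW r4
1. ld.MEM @i1  | no-port MEM/MEM
2. st.MEM;add.ALU @i2,i3  | 2-wide
3. add.ALU @i4  | RAW r2
4. st.MEM;add.ALU @i5,i6  | 2-wide
5. bne.BR @i7  | tail

ISSUED = 1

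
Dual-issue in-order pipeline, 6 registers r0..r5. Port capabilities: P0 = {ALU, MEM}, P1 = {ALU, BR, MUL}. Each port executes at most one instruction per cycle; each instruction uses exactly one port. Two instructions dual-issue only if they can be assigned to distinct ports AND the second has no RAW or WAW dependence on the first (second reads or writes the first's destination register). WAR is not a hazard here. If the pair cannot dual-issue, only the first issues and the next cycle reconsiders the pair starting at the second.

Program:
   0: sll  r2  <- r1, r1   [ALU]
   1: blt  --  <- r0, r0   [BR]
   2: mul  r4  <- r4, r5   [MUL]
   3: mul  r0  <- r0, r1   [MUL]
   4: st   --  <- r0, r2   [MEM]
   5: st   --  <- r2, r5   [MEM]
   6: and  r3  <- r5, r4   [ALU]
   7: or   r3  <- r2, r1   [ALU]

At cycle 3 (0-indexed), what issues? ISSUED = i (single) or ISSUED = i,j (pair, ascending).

t=0 i0/i1:sll+blt ; 2-wide
t=1 i2:mul ; no-port MUL/MUL
t=2 i3:mul ; RAW r0
t=3 i4:st ; no-port MEM/MEM
t=4 i5/i6:st+and ; 2-wide
t=5 i7:or ; tail

ISSUED = 4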